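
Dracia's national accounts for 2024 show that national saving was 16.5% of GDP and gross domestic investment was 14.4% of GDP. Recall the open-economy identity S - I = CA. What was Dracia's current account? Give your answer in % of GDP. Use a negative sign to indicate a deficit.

S - I = CA (net lending to the rest of the world).
CA = S - I = 16.5 - 14.4 = 2.1

2.1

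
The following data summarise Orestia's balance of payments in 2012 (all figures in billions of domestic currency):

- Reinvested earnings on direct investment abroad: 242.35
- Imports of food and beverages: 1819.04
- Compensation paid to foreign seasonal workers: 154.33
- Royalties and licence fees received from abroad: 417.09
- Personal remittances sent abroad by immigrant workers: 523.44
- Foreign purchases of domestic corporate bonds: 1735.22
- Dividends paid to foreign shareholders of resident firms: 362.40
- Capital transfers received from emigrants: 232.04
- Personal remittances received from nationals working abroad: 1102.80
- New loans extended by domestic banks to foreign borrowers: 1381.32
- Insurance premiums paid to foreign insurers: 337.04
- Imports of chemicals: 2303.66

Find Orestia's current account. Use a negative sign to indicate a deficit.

-3737.67

Goods: -1819.04 - 2303.66 = -4122.70
Services: 417.09 - 337.04 = 80.05
Primary income: -362.40 - 154.33 + 242.35 = -274.38
Secondary income: 1102.80 - 523.44 = 579.36
Current account = (-4122.70) + 80.05 + (-274.38) + 579.36 = -3737.67
(Excluded from the current account — financial account: foreign purchases of domestic corporate bonds 1735.22, new loans extended by domestic banks to foreign borrowers 1381.32; capital account: capital transfers received from emigrants 232.04.)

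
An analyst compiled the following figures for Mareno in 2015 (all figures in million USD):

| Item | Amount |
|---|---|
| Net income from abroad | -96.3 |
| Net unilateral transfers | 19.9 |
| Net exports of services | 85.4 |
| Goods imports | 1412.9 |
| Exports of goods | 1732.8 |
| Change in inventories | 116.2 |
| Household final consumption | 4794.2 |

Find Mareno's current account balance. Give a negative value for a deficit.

Goods balance = 1732.8 - 1412.9 = 319.9
Services balance = 85.4
Trade balance (goods + services) = 319.9 + 85.4 = 405.3
Net primary income = -96.3
Net secondary income = 19.9
Current account = 405.3 + (-96.3) + 19.9 = 328.9

328.9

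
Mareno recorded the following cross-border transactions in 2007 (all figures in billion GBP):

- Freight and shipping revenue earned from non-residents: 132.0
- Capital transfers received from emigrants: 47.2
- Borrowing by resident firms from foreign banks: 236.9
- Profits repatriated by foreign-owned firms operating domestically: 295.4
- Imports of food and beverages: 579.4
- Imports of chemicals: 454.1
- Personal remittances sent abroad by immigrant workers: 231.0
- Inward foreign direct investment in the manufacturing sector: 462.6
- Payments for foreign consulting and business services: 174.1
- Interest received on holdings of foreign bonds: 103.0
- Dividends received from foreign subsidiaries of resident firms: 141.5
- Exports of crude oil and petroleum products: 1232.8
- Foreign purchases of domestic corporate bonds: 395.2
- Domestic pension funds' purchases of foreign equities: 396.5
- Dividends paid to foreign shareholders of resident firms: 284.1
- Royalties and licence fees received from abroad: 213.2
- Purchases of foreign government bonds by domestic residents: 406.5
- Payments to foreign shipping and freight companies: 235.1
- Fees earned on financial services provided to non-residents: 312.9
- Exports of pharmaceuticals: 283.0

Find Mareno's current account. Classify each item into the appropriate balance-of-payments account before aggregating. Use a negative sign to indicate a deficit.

Goods: 283.0 - 579.4 + 1232.8 - 454.1 = 482.3
Services: 213.2 + 312.9 + 132.0 - 235.1 - 174.1 = 248.9
Primary income: 141.5 - 284.1 + 103.0 - 295.4 = -335.0
Secondary income: -231.0
Current account = 482.3 + 248.9 + (-335.0) + (-231.0) = 165.2
(Excluded from the current account — capital account: capital transfers received from emigrants 47.2; financial account: borrowing by resident firms from foreign banks 236.9, inward foreign direct investment in the manufacturing sector 462.6, foreign purchases of domestic corporate bonds 395.2, domestic pension funds' purchases of foreign equities 396.5, purchases of foreign government bonds by domestic residents 406.5.)

165.2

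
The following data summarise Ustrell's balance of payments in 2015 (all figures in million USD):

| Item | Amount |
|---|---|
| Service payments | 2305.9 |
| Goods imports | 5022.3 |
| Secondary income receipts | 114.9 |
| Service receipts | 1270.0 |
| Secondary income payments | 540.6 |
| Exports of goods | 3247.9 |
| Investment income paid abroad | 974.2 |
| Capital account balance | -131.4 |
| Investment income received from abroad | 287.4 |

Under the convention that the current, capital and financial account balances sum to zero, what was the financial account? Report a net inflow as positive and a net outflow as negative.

4054.2

Goods balance = 3247.9 - 5022.3 = -1774.4
Services balance = 1270.0 - 2305.9 = -1035.9
Trade balance (goods + services) = -1774.4 + (-1035.9) = -2810.3
Net primary income = 287.4 - 974.2 = -686.8
Net secondary income = 114.9 - 540.6 = -425.7
Current account = -2810.3 + (-686.8) + (-425.7) = -3922.8
Financial account = -(-3922.8 + (-131.4)) = 4054.2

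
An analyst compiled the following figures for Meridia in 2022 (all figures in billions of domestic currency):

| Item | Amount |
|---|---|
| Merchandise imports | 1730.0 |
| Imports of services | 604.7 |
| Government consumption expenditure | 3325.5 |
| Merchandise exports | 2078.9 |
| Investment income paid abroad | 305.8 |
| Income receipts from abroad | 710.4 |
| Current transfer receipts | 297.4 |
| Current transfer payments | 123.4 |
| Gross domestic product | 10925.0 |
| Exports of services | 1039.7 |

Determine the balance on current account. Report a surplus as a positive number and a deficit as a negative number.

Goods balance = 2078.9 - 1730.0 = 348.9
Services balance = 1039.7 - 604.7 = 435.0
Trade balance (goods + services) = 348.9 + 435.0 = 783.9
Net primary income = 710.4 - 305.8 = 404.6
Net secondary income = 297.4 - 123.4 = 174.0
Current account = 783.9 + 404.6 + 174.0 = 1362.5

1362.5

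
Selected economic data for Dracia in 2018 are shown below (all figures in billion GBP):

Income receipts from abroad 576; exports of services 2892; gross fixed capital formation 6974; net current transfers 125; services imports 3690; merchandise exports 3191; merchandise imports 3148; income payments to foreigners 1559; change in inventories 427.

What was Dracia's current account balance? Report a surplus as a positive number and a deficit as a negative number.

-1613

Goods balance = 3191 - 3148 = 43
Services balance = 2892 - 3690 = -798
Trade balance (goods + services) = 43 + (-798) = -755
Net primary income = 576 - 1559 = -983
Net secondary income = 125
Current account = -755 + (-983) + 125 = -1613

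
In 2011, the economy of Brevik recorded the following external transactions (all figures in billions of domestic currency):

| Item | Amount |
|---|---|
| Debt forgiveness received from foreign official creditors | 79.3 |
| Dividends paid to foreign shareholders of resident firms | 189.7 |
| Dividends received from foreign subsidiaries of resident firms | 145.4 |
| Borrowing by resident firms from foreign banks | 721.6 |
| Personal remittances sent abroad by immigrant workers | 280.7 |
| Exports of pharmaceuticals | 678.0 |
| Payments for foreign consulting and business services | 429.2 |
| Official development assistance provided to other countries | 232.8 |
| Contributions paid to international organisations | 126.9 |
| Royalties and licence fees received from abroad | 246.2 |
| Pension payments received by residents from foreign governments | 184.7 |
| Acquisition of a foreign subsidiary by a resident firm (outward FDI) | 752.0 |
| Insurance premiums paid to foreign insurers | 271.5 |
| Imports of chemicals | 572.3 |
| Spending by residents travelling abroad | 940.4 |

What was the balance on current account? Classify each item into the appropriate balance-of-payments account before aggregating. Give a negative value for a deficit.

-1789.2

Goods: 678.0 - 572.3 = 105.7
Services: -940.4 - 429.2 + 246.2 - 271.5 = -1394.9
Primary income: -189.7 + 145.4 = -44.3
Secondary income: 184.7 - 280.7 - 126.9 - 232.8 = -455.7
Current account = 105.7 + (-1394.9) + (-44.3) + (-455.7) = -1789.2
(Excluded from the current account — capital account: debt forgiveness received from foreign official creditors 79.3; financial account: borrowing by resident firms from foreign banks 721.6, acquisition of a foreign subsidiary by a resident firm (outward FDI) 752.0.)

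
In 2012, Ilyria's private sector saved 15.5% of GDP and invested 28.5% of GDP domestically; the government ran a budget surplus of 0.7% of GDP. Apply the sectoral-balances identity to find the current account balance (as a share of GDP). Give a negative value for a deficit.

By the sectoral-balances identity, CA = (S_private - I) + (T - G).
Private balance = 15.5 - 28.5 = -13.0
Government balance (T - G) = 0.7
CA = -13.0 + 0.7 = -12.3

-12.3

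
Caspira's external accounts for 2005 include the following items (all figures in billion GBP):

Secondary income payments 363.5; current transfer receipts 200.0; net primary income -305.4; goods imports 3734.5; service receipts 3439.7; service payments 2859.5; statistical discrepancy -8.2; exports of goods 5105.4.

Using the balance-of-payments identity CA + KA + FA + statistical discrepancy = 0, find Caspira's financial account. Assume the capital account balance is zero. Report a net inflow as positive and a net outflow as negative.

-1474.0

Goods balance = 5105.4 - 3734.5 = 1370.9
Services balance = 3439.7 - 2859.5 = 580.2
Trade balance (goods + services) = 1370.9 + 580.2 = 1951.1
Net primary income = -305.4
Net secondary income = 200.0 - 363.5 = -163.5
Current account = 1951.1 + (-305.4) + (-163.5) = 1482.2
Financial account = -(1482.2 + (-8.2)) = -1474.0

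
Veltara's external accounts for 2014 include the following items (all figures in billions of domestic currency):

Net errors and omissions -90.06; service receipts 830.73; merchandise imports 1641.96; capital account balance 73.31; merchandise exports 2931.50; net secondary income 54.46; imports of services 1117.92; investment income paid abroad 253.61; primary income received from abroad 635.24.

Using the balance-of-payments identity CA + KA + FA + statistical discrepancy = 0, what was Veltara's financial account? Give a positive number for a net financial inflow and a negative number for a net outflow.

-1421.69

Goods balance = 2931.50 - 1641.96 = 1289.54
Services balance = 830.73 - 1117.92 = -287.19
Trade balance (goods + services) = 1289.54 + (-287.19) = 1002.35
Net primary income = 635.24 - 253.61 = 381.63
Net secondary income = 54.46
Current account = 1002.35 + 381.63 + 54.46 = 1438.44
Financial account = -(1438.44 + 73.31 + (-90.06)) = -1421.69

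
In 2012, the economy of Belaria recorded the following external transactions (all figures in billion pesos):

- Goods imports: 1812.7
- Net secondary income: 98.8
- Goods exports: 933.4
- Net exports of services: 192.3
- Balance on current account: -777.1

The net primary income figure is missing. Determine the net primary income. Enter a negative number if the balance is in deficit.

-188.9

Current account = goods balance + services balance + net primary income + net secondary income
Sum of the known components = -588.2
Net primary income = CA - (known components) = -777.1 - (-588.2) = -188.9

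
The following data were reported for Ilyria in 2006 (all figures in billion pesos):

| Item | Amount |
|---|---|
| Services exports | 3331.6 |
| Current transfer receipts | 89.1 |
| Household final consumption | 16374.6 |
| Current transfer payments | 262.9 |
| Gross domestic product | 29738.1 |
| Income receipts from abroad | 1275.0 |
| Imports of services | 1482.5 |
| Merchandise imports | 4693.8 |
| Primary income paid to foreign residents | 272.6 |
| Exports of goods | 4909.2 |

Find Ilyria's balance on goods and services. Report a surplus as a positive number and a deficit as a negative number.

2064.5

Goods balance = 4909.2 - 4693.8 = 215.4
Services balance = 3331.6 - 1482.5 = 1849.1
Trade balance (goods + services) = 215.4 + 1849.1 = 2064.5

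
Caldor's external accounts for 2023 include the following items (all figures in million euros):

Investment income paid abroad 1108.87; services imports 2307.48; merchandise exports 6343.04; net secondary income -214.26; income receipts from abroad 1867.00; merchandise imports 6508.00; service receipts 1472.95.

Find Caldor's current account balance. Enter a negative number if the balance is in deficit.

Goods balance = 6343.04 - 6508.00 = -164.96
Services balance = 1472.95 - 2307.48 = -834.53
Trade balance (goods + services) = -164.96 + (-834.53) = -999.49
Net primary income = 1867.00 - 1108.87 = 758.13
Net secondary income = -214.26
Current account = -999.49 + 758.13 + (-214.26) = -455.62

-455.62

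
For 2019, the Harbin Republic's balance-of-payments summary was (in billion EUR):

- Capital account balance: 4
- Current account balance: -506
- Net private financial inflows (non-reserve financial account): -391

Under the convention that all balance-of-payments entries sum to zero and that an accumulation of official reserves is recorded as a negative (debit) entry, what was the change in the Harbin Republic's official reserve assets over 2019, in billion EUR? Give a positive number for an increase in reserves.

Official reserve transactions balance = -((-506) + 4 + (-391)) = 893
An accumulation of reserves is recorded as a debit (negative entry), so the change in the stock of reserves is the negative of that balance.
Change in official reserves = -(893) = -893

-893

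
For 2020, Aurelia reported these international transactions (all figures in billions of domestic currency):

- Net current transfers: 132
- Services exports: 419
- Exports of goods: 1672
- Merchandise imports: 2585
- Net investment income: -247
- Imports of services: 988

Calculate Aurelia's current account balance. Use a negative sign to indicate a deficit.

-1597

Goods balance = 1672 - 2585 = -913
Services balance = 419 - 988 = -569
Trade balance (goods + services) = -913 + (-569) = -1482
Net primary income = -247
Net secondary income = 132
Current account = -1482 + (-247) + 132 = -1597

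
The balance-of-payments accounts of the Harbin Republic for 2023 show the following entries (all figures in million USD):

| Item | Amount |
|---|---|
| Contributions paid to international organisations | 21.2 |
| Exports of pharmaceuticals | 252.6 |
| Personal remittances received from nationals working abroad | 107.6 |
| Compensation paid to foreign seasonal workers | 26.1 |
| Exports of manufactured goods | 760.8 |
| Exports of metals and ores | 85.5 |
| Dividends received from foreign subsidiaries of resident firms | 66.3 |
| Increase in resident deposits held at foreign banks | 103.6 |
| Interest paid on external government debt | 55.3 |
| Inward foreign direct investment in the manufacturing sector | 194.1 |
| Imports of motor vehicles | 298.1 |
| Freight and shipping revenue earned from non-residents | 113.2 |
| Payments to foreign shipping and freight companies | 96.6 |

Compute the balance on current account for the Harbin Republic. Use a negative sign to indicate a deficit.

Goods: -298.1 + 252.6 + 760.8 + 85.5 = 800.8
Services: -96.6 + 113.2 = 16.6
Primary income: -26.1 + 66.3 - 55.3 = -15.1
Secondary income: -21.2 + 107.6 = 86.4
Current account = 800.8 + 16.6 + (-15.1) + 86.4 = 888.7
(Excluded from the current account — financial account: increase in resident deposits held at foreign banks 103.6, inward foreign direct investment in the manufacturing sector 194.1.)

888.7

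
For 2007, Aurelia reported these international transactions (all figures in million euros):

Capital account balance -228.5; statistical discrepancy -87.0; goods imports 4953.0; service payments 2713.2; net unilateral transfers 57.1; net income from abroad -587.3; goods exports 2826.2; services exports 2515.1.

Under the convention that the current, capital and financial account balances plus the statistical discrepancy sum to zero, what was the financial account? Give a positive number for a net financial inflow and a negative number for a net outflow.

Goods balance = 2826.2 - 4953.0 = -2126.8
Services balance = 2515.1 - 2713.2 = -198.1
Trade balance (goods + services) = -2126.8 + (-198.1) = -2324.9
Net primary income = -587.3
Net secondary income = 57.1
Current account = -2324.9 + (-587.3) + 57.1 = -2855.1
Financial account = -(-2855.1 + (-228.5) + (-87.0)) = 3170.6

3170.6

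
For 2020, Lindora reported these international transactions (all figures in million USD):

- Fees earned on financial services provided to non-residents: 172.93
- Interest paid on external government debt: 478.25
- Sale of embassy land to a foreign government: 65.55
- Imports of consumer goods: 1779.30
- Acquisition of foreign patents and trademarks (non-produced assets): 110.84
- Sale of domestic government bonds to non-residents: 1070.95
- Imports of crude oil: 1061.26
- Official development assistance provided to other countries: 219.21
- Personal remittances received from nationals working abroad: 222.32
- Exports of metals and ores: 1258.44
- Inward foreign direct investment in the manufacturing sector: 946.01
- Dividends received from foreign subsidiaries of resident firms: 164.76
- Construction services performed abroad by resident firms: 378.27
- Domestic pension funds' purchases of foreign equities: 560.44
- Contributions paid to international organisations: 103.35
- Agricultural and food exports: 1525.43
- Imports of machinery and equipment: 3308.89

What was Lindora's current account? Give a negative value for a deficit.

-3228.11

Goods: -1779.30 + 1525.43 - 3308.89 + 1258.44 - 1061.26 = -3365.58
Services: 172.93 + 378.27 = 551.20
Primary income: 164.76 - 478.25 = -313.49
Secondary income: -103.35 - 219.21 + 222.32 = -100.24
Current account = (-3365.58) + 551.20 + (-313.49) + (-100.24) = -3228.11
(Excluded from the current account — capital account: sale of embassy land to a foreign government 65.55, acquisition of foreign patents and trademarks (non-produced assets) 110.84; financial account: sale of domestic government bonds to non-residents 1070.95, inward foreign direct investment in the manufacturing sector 946.01, domestic pension funds' purchases of foreign equities 560.44.)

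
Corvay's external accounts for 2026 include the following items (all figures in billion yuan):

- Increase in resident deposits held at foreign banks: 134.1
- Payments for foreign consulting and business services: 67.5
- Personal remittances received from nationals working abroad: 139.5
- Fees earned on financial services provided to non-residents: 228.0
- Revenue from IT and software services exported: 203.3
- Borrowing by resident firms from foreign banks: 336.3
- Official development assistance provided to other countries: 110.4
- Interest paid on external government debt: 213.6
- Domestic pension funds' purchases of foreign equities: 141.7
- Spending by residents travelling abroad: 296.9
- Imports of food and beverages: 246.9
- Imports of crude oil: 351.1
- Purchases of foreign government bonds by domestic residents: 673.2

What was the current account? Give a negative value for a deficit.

Goods: -246.9 - 351.1 = -598.0
Services: 228.0 - 296.9 - 67.5 + 203.3 = 66.9
Primary income: -213.6
Secondary income: 139.5 - 110.4 = 29.1
Current account = (-598.0) + 66.9 + (-213.6) + 29.1 = -715.6
(Excluded from the current account — financial account: increase in resident deposits held at foreign banks 134.1, borrowing by resident firms from foreign banks 336.3, domestic pension funds' purchases of foreign equities 141.7, purchases of foreign government bonds by domestic residents 673.2.)

-715.6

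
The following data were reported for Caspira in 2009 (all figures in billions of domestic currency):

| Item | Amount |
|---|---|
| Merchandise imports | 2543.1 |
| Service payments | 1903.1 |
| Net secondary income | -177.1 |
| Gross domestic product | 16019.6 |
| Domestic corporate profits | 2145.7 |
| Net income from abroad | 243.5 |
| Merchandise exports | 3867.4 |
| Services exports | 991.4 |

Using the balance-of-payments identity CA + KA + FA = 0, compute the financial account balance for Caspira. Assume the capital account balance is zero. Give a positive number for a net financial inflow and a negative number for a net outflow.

-479.0

Goods balance = 3867.4 - 2543.1 = 1324.3
Services balance = 991.4 - 1903.1 = -911.7
Trade balance (goods + services) = 1324.3 + (-911.7) = 412.6
Net primary income = 243.5
Net secondary income = -177.1
Current account = 412.6 + 243.5 + (-177.1) = 479.0
Financial account = -(479.0) = -479.0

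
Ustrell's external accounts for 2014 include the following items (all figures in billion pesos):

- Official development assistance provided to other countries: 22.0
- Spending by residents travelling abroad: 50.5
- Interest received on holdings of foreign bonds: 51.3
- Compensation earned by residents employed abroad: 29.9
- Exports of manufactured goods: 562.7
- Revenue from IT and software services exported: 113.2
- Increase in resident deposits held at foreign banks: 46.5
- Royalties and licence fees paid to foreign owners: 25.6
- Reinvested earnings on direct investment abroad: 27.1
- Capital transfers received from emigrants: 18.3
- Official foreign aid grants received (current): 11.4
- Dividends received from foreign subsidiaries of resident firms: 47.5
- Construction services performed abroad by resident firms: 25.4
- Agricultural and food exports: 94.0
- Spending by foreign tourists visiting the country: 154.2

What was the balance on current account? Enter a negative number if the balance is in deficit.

1018.6

Goods: 94.0 + 562.7 = 656.7
Services: -25.6 - 50.5 + 113.2 + 25.4 + 154.2 = 216.7
Primary income: 51.3 + 47.5 + 29.9 + 27.1 = 155.8
Secondary income: 11.4 - 22.0 = -10.6
Current account = 656.7 + 216.7 + 155.8 + (-10.6) = 1018.6
(Excluded from the current account — financial account: increase in resident deposits held at foreign banks 46.5; capital account: capital transfers received from emigrants 18.3.)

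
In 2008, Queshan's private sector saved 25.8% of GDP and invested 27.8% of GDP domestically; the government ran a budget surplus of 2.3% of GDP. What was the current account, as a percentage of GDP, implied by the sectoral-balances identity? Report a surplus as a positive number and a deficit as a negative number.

By the sectoral-balances identity, CA = (S_private - I) + (T - G).
Private balance = 25.8 - 27.8 = -2.0
Government balance (T - G) = 2.3
CA = -2.0 + 2.3 = 0.3

0.3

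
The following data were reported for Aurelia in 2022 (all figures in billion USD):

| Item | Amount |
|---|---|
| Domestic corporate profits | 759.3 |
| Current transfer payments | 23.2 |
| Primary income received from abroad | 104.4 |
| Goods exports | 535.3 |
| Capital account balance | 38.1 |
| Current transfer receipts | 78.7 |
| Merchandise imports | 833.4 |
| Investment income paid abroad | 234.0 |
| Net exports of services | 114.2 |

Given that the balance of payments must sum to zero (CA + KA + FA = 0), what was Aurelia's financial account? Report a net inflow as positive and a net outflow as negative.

219.9

Goods balance = 535.3 - 833.4 = -298.1
Services balance = 114.2
Trade balance (goods + services) = -298.1 + 114.2 = -183.9
Net primary income = 104.4 - 234.0 = -129.6
Net secondary income = 78.7 - 23.2 = 55.5
Current account = -183.9 + (-129.6) + 55.5 = -258.0
Financial account = -(-258.0 + 38.1) = 219.9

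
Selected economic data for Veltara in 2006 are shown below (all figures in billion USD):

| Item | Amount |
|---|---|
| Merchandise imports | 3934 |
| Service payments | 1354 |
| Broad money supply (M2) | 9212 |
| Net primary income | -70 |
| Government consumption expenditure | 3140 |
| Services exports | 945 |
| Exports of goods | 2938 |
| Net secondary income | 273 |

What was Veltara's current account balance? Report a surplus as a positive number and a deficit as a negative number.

Goods balance = 2938 - 3934 = -996
Services balance = 945 - 1354 = -409
Trade balance (goods + services) = -996 + (-409) = -1405
Net primary income = -70
Net secondary income = 273
Current account = -1405 + (-70) + 273 = -1202

-1202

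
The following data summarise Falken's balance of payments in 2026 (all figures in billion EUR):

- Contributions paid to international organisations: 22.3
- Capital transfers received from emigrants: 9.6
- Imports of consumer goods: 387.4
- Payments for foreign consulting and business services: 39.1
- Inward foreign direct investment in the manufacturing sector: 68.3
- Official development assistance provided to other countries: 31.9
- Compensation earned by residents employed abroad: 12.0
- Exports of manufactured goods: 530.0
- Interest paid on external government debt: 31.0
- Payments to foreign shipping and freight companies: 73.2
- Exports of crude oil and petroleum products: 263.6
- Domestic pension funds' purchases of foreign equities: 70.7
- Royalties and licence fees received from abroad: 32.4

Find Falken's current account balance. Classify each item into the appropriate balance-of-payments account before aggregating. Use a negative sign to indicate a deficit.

Goods: 530.0 - 387.4 + 263.6 = 406.2
Services: -73.2 + 32.4 - 39.1 = -79.9
Primary income: 12.0 - 31.0 = -19.0
Secondary income: -31.9 - 22.3 = -54.2
Current account = 406.2 + (-79.9) + (-19.0) + (-54.2) = 253.1
(Excluded from the current account — capital account: capital transfers received from emigrants 9.6; financial account: inward foreign direct investment in the manufacturing sector 68.3, domestic pension funds' purchases of foreign equities 70.7.)

253.1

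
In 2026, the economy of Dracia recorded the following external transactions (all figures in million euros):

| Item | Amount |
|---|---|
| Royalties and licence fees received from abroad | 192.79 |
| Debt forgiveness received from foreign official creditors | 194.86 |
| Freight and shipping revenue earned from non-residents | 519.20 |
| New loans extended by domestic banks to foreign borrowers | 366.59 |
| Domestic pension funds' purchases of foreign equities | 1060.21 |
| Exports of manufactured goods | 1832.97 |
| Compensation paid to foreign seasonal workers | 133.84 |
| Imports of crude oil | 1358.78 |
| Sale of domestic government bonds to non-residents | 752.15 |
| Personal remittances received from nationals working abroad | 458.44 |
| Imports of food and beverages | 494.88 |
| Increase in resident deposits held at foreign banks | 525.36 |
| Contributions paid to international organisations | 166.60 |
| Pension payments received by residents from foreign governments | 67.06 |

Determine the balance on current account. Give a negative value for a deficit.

Goods: -1358.78 + 1832.97 - 494.88 = -20.69
Services: 192.79 + 519.20 = 711.99
Primary income: -133.84
Secondary income: -166.60 + 67.06 + 458.44 = 358.90
Current account = (-20.69) + 711.99 + (-133.84) + 358.90 = 916.36
(Excluded from the current account — capital account: debt forgiveness received from foreign official creditors 194.86; financial account: new loans extended by domestic banks to foreign borrowers 366.59, domestic pension funds' purchases of foreign equities 1060.21, sale of domestic government bonds to non-residents 752.15, increase in resident deposits held at foreign banks 525.36.)

916.36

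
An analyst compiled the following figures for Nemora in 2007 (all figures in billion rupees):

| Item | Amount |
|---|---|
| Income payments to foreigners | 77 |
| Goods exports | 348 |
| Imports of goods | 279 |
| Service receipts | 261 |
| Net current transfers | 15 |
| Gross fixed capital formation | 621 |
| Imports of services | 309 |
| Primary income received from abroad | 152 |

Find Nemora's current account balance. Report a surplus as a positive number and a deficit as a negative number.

Goods balance = 348 - 279 = 69
Services balance = 261 - 309 = -48
Trade balance (goods + services) = 69 + (-48) = 21
Net primary income = 152 - 77 = 75
Net secondary income = 15
Current account = 21 + 75 + 15 = 111

111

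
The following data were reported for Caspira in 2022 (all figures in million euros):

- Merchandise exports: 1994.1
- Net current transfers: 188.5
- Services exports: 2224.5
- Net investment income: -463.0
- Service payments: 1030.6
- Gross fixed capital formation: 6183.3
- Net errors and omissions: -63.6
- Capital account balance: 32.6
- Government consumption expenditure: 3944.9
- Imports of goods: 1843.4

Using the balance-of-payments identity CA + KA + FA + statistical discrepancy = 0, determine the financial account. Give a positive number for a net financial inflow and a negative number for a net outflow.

Goods balance = 1994.1 - 1843.4 = 150.7
Services balance = 2224.5 - 1030.6 = 1193.9
Trade balance (goods + services) = 150.7 + 1193.9 = 1344.6
Net primary income = -463.0
Net secondary income = 188.5
Current account = 1344.6 + (-463.0) + 188.5 = 1070.1
Financial account = -(1070.1 + 32.6 + (-63.6)) = -1039.1

-1039.1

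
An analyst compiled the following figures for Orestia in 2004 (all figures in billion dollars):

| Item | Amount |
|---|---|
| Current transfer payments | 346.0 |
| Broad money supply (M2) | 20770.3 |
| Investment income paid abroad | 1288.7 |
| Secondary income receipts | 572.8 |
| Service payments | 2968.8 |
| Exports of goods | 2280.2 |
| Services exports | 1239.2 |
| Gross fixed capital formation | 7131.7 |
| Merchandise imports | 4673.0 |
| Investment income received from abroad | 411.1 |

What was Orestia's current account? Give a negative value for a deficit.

-4773.2

Goods balance = 2280.2 - 4673.0 = -2392.8
Services balance = 1239.2 - 2968.8 = -1729.6
Trade balance (goods + services) = -2392.8 + (-1729.6) = -4122.4
Net primary income = 411.1 - 1288.7 = -877.6
Net secondary income = 572.8 - 346.0 = 226.8
Current account = -4122.4 + (-877.6) + 226.8 = -4773.2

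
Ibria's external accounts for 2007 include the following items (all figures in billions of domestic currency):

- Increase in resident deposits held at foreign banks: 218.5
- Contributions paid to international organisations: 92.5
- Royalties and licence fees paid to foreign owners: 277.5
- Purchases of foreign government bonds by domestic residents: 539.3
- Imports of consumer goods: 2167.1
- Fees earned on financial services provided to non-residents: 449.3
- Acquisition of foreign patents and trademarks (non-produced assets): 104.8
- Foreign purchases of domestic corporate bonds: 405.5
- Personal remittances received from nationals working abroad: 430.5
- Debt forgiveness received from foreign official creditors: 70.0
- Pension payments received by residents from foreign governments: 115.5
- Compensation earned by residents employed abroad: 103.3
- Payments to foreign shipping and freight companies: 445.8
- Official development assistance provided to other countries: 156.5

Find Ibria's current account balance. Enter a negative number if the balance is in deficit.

-2040.8

Goods: -2167.1
Services: 449.3 - 445.8 - 277.5 = -274.0
Primary income: 103.3
Secondary income: -156.5 + 115.5 + 430.5 - 92.5 = 297.0
Current account = (-2167.1) + (-274.0) + 103.3 + 297.0 = -2040.8
(Excluded from the current account — financial account: increase in resident deposits held at foreign banks 218.5, purchases of foreign government bonds by domestic residents 539.3, foreign purchases of domestic corporate bonds 405.5; capital account: acquisition of foreign patents and trademarks (non-produced assets) 104.8, debt forgiveness received from foreign official creditors 70.0.)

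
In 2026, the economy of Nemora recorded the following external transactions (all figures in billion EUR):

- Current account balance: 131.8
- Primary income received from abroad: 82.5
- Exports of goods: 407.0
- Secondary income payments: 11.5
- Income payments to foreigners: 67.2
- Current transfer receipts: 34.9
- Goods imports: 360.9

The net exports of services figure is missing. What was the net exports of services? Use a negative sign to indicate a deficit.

47.0

Current account = goods balance + services balance + net primary income + net secondary income
Sum of the known components = 84.8
Net exports of services = CA - (known components) = 131.8 - 84.8 = 47.0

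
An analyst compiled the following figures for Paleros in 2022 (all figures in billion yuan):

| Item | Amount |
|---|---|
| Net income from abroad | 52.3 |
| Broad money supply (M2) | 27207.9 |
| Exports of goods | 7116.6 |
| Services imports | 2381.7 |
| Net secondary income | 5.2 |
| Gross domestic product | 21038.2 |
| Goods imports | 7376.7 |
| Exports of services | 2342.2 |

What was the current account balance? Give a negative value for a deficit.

-242.1

Goods balance = 7116.6 - 7376.7 = -260.1
Services balance = 2342.2 - 2381.7 = -39.5
Trade balance (goods + services) = -260.1 + (-39.5) = -299.6
Net primary income = 52.3
Net secondary income = 5.2
Current account = -299.6 + 52.3 + 5.2 = -242.1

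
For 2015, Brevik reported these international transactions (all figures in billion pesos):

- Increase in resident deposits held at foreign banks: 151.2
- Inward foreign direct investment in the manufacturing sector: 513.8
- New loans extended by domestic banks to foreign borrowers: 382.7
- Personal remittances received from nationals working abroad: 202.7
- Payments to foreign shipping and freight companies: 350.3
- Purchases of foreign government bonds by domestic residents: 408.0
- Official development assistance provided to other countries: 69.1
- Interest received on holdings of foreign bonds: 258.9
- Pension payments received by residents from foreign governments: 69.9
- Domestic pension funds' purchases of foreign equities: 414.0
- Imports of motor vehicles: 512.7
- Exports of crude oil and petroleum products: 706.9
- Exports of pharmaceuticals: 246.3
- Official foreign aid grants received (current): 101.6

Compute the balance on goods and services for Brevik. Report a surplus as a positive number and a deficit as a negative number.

90.2

Goods: 246.3 + 706.9 - 512.7 = 440.5
Services: -350.3
Trade balance = 440.5 + (-350.3) = 90.2
(Excluded from the trade balance — financial account: increase in resident deposits held at foreign banks 151.2, inward foreign direct investment in the manufacturing sector 513.8, new loans extended by domestic banks to foreign borrowers 382.7, purchases of foreign government bonds by domestic residents 408.0, domestic pension funds' purchases of foreign equities 414.0; secondary income: personal remittances received from nationals working abroad 202.7, official development assistance provided to other countries 69.1, pension payments received by residents from foreign governments 69.9, official foreign aid grants received (current) 101.6; primary income: interest received on holdings of foreign bonds 258.9.)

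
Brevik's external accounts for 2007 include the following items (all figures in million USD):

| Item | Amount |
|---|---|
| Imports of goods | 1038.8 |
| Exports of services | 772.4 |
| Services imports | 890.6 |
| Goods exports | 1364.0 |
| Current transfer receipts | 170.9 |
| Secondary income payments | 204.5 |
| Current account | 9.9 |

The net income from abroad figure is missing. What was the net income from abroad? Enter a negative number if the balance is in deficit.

Current account = goods balance + services balance + net primary income + net secondary income
Sum of the known components = 173.4
Net income from abroad = CA - (known components) = 9.9 - 173.4 = -163.5

-163.5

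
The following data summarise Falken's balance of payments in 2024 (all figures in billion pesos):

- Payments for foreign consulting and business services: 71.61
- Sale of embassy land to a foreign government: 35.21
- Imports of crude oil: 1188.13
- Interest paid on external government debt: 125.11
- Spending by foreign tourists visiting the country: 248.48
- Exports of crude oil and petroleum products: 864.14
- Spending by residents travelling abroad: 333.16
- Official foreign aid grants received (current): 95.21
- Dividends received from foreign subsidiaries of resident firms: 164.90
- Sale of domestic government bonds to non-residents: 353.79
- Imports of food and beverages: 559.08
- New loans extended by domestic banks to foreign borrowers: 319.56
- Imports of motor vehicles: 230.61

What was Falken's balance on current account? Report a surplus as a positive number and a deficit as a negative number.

-1134.97

Goods: -1188.13 - 559.08 - 230.61 + 864.14 = -1113.68
Services: -71.61 + 248.48 - 333.16 = -156.29
Primary income: -125.11 + 164.90 = 39.79
Secondary income: 95.21
Current account = (-1113.68) + (-156.29) + 39.79 + 95.21 = -1134.97
(Excluded from the current account — capital account: sale of embassy land to a foreign government 35.21; financial account: sale of domestic government bonds to non-residents 353.79, new loans extended by domestic banks to foreign borrowers 319.56.)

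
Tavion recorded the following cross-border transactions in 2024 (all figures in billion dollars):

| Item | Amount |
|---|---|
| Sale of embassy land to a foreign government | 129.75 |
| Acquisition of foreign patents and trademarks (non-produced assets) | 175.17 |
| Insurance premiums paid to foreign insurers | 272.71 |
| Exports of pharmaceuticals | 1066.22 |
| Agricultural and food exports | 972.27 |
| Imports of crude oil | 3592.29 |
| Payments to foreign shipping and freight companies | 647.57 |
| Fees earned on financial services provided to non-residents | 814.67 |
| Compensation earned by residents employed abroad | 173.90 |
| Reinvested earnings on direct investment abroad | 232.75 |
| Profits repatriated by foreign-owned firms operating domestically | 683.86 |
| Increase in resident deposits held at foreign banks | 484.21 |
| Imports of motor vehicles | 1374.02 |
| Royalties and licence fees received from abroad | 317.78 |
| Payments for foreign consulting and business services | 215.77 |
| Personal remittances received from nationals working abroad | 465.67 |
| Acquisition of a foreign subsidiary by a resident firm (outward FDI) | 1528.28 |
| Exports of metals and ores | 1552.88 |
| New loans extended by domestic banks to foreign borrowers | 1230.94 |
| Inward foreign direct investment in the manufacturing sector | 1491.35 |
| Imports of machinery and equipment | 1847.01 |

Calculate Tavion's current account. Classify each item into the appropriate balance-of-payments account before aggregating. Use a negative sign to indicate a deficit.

Goods: -1374.02 - 1847.01 + 1066.22 + 972.27 + 1552.88 - 3592.29 = -3221.95
Services: -272.71 - 215.77 - 647.57 + 814.67 + 317.78 = -3.60
Primary income: 232.75 + 173.90 - 683.86 = -277.21
Secondary income: 465.67
Current account = (-3221.95) + (-3.60) + (-277.21) + 465.67 = -3037.09
(Excluded from the current account — capital account: sale of embassy land to a foreign government 129.75, acquisition of foreign patents and trademarks (non-produced assets) 175.17; financial account: increase in resident deposits held at foreign banks 484.21, acquisition of a foreign subsidiary by a resident firm (outward FDI) 1528.28, new loans extended by domestic banks to foreign borrowers 1230.94, inward foreign direct investment in the manufacturing sector 1491.35.)

-3037.09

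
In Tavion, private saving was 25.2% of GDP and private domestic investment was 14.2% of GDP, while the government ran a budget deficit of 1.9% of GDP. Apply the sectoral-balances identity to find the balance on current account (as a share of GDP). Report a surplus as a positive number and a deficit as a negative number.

9.1

By the sectoral-balances identity, CA = (S_private - I) + (T - G).
Private balance = 25.2 - 14.2 = 11.0
Government balance (T - G) = -1.9
CA = 11.0 + (-1.9) = 9.1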